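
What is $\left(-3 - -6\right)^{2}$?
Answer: $9$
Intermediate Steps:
$\left(-3 - -6\right)^{2} = \left(-3 + \left(-18 + 24\right)\right)^{2} = \left(-3 + 6\right)^{2} = 3^{2} = 9$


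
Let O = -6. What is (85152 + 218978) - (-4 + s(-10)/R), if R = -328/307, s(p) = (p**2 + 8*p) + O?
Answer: 49880125/164 ≈ 3.0415e+5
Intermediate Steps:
s(p) = -6 + p**2 + 8*p (s(p) = (p**2 + 8*p) - 6 = -6 + p**2 + 8*p)
R = -328/307 (R = -328*1/307 = -328/307 ≈ -1.0684)
(85152 + 218978) - (-4 + s(-10)/R) = (85152 + 218978) - (-4 + (-6 + (-10)**2 + 8*(-10))/(-328/307)) = 304130 - (-4 - 307*(-6 + 100 - 80)/328) = 304130 - (-4 - 307/328*14) = 304130 - (-4 - 2149/164) = 304130 - 1*(-2805/164) = 304130 + 2805/164 = 49880125/164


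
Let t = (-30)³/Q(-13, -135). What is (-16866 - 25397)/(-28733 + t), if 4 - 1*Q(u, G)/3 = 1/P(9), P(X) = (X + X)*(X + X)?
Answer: 10946117/8025047 ≈ 1.3640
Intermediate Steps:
P(X) = 4*X² (P(X) = (2*X)*(2*X) = 4*X²)
Q(u, G) = 1295/108 (Q(u, G) = 12 - 3/(4*9²) = 12 - 3/(4*81) = 12 - 3/324 = 12 - 3*1/324 = 12 - 1/108 = 1295/108)
t = -583200/259 (t = (-30)³/(1295/108) = -27000*108/1295 = -583200/259 ≈ -2251.7)
(-16866 - 25397)/(-28733 + t) = (-16866 - 25397)/(-28733 - 583200/259) = -42263/(-8025047/259) = -42263*(-259/8025047) = 10946117/8025047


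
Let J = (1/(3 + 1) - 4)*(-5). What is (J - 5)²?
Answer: 3025/16 ≈ 189.06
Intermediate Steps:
J = 75/4 (J = (1/4 - 4)*(-5) = (¼ - 4)*(-5) = -15/4*(-5) = 75/4 ≈ 18.750)
(J - 5)² = (75/4 - 5)² = (55/4)² = 3025/16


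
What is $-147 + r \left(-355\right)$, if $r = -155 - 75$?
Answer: $81503$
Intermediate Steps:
$r = -230$
$-147 + r \left(-355\right) = -147 - -81650 = -147 + 81650 = 81503$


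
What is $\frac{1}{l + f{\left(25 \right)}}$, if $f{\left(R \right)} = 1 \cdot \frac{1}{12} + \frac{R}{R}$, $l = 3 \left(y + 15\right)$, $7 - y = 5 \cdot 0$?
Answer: $\frac{12}{805} \approx 0.014907$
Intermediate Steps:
$y = 7$ ($y = 7 - 5 \cdot 0 = 7 - 0 = 7 + 0 = 7$)
$l = 66$ ($l = 3 \left(7 + 15\right) = 3 \cdot 22 = 66$)
$f{\left(R \right)} = \frac{13}{12}$ ($f{\left(R \right)} = 1 \cdot \frac{1}{12} + 1 = \frac{1}{12} + 1 = \frac{13}{12}$)
$\frac{1}{l + f{\left(25 \right)}} = \frac{1}{66 + \frac{13}{12}} = \frac{1}{\frac{805}{12}} = \frac{12}{805}$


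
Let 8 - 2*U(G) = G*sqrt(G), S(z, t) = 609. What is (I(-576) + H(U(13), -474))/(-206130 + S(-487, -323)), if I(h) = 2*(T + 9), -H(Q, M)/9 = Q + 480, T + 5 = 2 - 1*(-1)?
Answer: 4342/205521 - 39*sqrt(13)/137014 ≈ 0.020101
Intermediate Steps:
T = -2 (T = -5 + (2 - 1*(-1)) = -5 + (2 + 1) = -5 + 3 = -2)
U(G) = 4 - G**(3/2)/2 (U(G) = 4 - G*sqrt(G)/2 = 4 - G**(3/2)/2)
H(Q, M) = -4320 - 9*Q (H(Q, M) = -9*(Q + 480) = -9*(480 + Q) = -4320 - 9*Q)
I(h) = 14 (I(h) = 2*(-2 + 9) = 2*7 = 14)
(I(-576) + H(U(13), -474))/(-206130 + S(-487, -323)) = (14 + (-4320 - 9*(4 - 13*sqrt(13)/2)))/(-206130 + 609) = (14 + (-4320 - 9*(4 - 13*sqrt(13)/2)))/(-205521) = (14 + (-4320 - 9*(4 - 13*sqrt(13)/2)))*(-1/205521) = (14 + (-4320 + (-36 + 117*sqrt(13)/2)))*(-1/205521) = (14 + (-4356 + 117*sqrt(13)/2))*(-1/205521) = (-4342 + 117*sqrt(13)/2)*(-1/205521) = 4342/205521 - 39*sqrt(13)/137014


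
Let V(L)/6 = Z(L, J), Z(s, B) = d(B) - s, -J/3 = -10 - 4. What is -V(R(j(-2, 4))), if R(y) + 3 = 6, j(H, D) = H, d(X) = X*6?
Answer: -1494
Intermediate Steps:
d(X) = 6*X
J = 42 (J = -3*(-10 - 4) = -3*(-14) = 42)
R(y) = 3 (R(y) = -3 + 6 = 3)
Z(s, B) = -s + 6*B (Z(s, B) = 6*B - s = -s + 6*B)
V(L) = 1512 - 6*L (V(L) = 6*(-L + 6*42) = 6*(-L + 252) = 6*(252 - L) = 1512 - 6*L)
-V(R(j(-2, 4))) = -(1512 - 6*3) = -(1512 - 18) = -1*1494 = -1494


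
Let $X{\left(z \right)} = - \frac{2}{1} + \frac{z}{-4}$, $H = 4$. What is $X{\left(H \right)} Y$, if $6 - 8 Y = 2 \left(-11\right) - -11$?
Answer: $- \frac{51}{8} \approx -6.375$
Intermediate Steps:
$X{\left(z \right)} = -2 - \frac{z}{4}$ ($X{\left(z \right)} = \left(-2\right) 1 + z \left(- \frac{1}{4}\right) = -2 - \frac{z}{4}$)
$Y = \frac{17}{8}$ ($Y = \frac{3}{4} - \frac{2 \left(-11\right) - -11}{8} = \frac{3}{4} - \frac{-22 + 11}{8} = \frac{3}{4} - - \frac{11}{8} = \frac{3}{4} + \frac{11}{8} = \frac{17}{8} \approx 2.125$)
$X{\left(H \right)} Y = \left(-2 - 1\right) \frac{17}{8} = \left(-3\right) \frac{17}{8} = - \frac{51}{8}$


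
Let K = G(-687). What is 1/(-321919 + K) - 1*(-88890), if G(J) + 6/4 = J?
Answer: 57353161348/645215 ≈ 88890.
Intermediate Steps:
G(J) = -3/2 + J
K = -1377/2 (K = -3/2 - 687 = -1377/2 ≈ -688.50)
1/(-321919 + K) - 1*(-88890) = 1/(-321919 - 1377/2) - 1*(-88890) = 1/(-645215/2) + 88890 = -2/645215 + 88890 = 57353161348/645215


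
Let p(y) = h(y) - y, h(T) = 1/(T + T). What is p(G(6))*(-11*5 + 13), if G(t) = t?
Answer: 497/2 ≈ 248.50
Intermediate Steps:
h(T) = 1/(2*T)
p(y) = 1/(2*y) - y
p(G(6))*(-11*5 + 13) = ((½)/6 - 1*6)*(-11*5 + 13) = ((½)*(⅙) - 6)*(-55 + 13) = (1/12 - 6)*(-42) = -71/12*(-42) = 497/2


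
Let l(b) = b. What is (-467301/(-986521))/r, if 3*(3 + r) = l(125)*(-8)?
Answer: -1401903/995399689 ≈ -0.0014084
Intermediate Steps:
r = -1009/3 (r = -3 + (125*(-8))/3 = -3 + (1/3)*(-1000) = -3 - 1000/3 = -1009/3 ≈ -336.33)
(-467301/(-986521))/r = (-467301/(-986521))/(-1009/3) = -467301*(-1/986521)*(-3/1009) = (467301/986521)*(-3/1009) = -1401903/995399689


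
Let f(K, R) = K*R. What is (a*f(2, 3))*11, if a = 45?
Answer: 2970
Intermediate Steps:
(a*f(2, 3))*11 = (45*(2*3))*11 = (45*6)*11 = 270*11 = 2970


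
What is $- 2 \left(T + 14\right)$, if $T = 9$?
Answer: $-46$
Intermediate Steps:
$- 2 \left(T + 14\right) = - 2 \left(9 + 14\right) = \left(-2\right) 23 = -46$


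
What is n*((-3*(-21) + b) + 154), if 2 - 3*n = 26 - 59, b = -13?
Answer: 2380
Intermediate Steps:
n = 35/3 (n = 2/3 - (26 - 59)/3 = 2/3 - 1/3*(-33) = 2/3 + 11 = 35/3 ≈ 11.667)
n*((-3*(-21) + b) + 154) = 35*((-3*(-21) - 13) + 154)/3 = 35*((63 - 13) + 154)/3 = 35*(50 + 154)/3 = (35/3)*204 = 2380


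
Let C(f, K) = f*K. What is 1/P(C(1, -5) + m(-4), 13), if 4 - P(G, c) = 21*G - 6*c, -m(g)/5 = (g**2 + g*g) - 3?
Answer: 1/3232 ≈ 0.00030941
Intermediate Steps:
m(g) = 15 - 10*g**2 (m(g) = -5*((g**2 + g*g) - 3) = -5*((g**2 + g**2) - 3) = -5*(2*g**2 - 3) = -5*(-3 + 2*g**2) = 15 - 10*g**2)
C(f, K) = K*f
P(G, c) = 4 - 21*G + 6*c (P(G, c) = 4 - (21*G - 6*c) = 4 - (-6*c + 21*G) = 4 + (-21*G + 6*c) = 4 - 21*G + 6*c)
1/P(C(1, -5) + m(-4), 13) = 1/(4 - 21*(-5*1 + (15 - 10*(-4)**2)) + 6*13) = 1/(4 - 21*(-5 + (15 - 10*16)) + 78) = 1/(4 - 21*(-5 + (15 - 160)) + 78) = 1/(4 - 21*(-5 - 145) + 78) = 1/(4 - 21*(-150) + 78) = 1/(4 + 3150 + 78) = 1/3232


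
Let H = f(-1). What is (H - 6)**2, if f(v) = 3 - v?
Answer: 4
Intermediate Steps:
H = 4 (H = 3 - 1*(-1) = 3 + 1 = 4)
(H - 6)**2 = (4 - 6)**2 = (-2)**2 = 4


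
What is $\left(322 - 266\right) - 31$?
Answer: $25$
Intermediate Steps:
$\left(322 - 266\right) - 31 = 56 - 31 = 25$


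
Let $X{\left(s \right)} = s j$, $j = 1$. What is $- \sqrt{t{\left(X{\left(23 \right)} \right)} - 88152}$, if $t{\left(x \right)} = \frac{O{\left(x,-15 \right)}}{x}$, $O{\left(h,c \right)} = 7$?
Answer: $- \frac{37 i \sqrt{34063}}{23} \approx - 296.9 i$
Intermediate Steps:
$X{\left(s \right)} = s$ ($X{\left(s \right)} = s 1 = s$)
$t{\left(x \right)} = \frac{7}{x}$
$- \sqrt{t{\left(X{\left(23 \right)} \right)} - 88152} = - \sqrt{\frac{7}{23} - 88152} = - \sqrt{- \frac{2027489}{23}} = - \frac{37 i \sqrt{34063}}{23}$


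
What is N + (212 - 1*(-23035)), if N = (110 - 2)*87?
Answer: 32643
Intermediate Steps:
N = 9396 (N = 108*87 = 9396)
N + (212 - 1*(-23035)) = 9396 + (212 - 1*(-23035)) = 9396 + (212 + 23035) = 9396 + 23247 = 32643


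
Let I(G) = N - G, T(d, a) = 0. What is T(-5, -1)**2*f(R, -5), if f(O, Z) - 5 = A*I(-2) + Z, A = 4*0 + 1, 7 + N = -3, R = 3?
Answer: 0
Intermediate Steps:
N = -10 (N = -7 - 3 = -10)
I(G) = -10 - G
A = 1 (A = 0 + 1 = 1)
f(O, Z) = -3 + Z (f(O, Z) = 5 + (1*(-10 - 1*(-2)) + Z) = 5 + (1*(-10 + 2) + Z) = 5 + (1*(-8) + Z) = 5 + (-8 + Z) = -3 + Z)
T(-5, -1)**2*f(R, -5) = 0**2*(-3 - 5) = 0*(-8) = 0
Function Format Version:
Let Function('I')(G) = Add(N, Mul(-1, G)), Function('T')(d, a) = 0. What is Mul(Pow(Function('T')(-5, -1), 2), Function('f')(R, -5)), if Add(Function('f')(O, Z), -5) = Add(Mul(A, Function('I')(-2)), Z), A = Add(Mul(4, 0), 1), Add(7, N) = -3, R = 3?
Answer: 0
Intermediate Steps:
N = -10 (N = Add(-7, -3) = -10)
Function('I')(G) = Add(-10, Mul(-1, G))
A = 1 (A = Add(0, 1) = 1)
Function('f')(O, Z) = Add(-3, Z) (Function('f')(O, Z) = Add(5, Add(Mul(1, Add(-10, Mul(-1, -2))), Z)) = Add(5, Add(Mul(1, Add(-10, 2)), Z)) = Add(5, Add(Mul(1, -8), Z)) = Add(5, Add(-8, Z)) = Add(-3, Z))
Mul(Pow(Function('T')(-5, -1), 2), Function('f')(R, -5)) = Mul(Pow(0, 2), Add(-3, -5)) = Mul(0, -8) = 0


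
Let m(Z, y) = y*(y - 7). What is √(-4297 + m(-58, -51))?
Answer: I*√1339 ≈ 36.592*I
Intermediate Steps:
m(Z, y) = y*(-7 + y)
√(-4297 + m(-58, -51)) = √(-4297 - 51*(-7 - 51)) = √(-4297 - 51*(-58)) = √(-4297 + 2958) = √(-1339) = I*√1339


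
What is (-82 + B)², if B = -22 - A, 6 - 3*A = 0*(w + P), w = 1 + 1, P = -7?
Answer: 11236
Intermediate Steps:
w = 2
A = 2 (A = 2 - 0*(2 - 7) = 2 - 0*(-5) = 2 - ⅓*0 = 2 + 0 = 2)
B = -24 (B = -22 - 1*2 = -22 - 2 = -24)
(-82 + B)² = (-82 - 24)² = (-106)² = 11236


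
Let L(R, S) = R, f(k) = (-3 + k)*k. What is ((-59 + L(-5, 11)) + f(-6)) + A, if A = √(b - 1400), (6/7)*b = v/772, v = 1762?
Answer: -10 + I*√1873778907/1158 ≈ -10.0 + 37.381*I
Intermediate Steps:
f(k) = k*(-3 + k)
b = 6167/2316 (b = 7*(1762/772)/6 = 7*(1762*(1/772))/6 = (7/6)*(881/386) = 6167/2316 ≈ 2.6628)
A = I*√1873778907/1158 (A = √(6167/2316 - 1400) = √(-3236233/2316) = I*√1873778907/1158 ≈ 37.381*I)
((-59 + L(-5, 11)) + f(-6)) + A = ((-59 - 5) - 6*(-3 - 6)) + I*√1873778907/1158 = (-64 - 6*(-9)) + I*√1873778907/1158 = (-64 + 54) + I*√1873778907/1158 = -10 + I*√1873778907/1158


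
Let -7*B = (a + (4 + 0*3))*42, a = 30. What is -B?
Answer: 204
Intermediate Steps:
B = -204 (B = -(30 + (4 + 0*3))*42/7 = -(30 + (4 + 0))*42/7 = -(30 + 4)*42/7 = -34*42/7 = -1/7*1428 = -204)
-B = -1*(-204) = 204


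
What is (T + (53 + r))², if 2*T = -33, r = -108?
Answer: 20449/4 ≈ 5112.3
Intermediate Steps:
T = -33/2 (T = (½)*(-33) = -33/2 ≈ -16.500)
(T + (53 + r))² = (-33/2 + (53 - 108))² = (-33/2 - 55)² = (-143/2)² = 20449/4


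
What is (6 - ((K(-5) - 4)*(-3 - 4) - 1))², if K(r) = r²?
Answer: 23716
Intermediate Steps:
(6 - ((K(-5) - 4)*(-3 - 4) - 1))² = (6 - (((-5)² - 4)*(-3 - 4) - 1))² = (6 - ((25 - 4)*(-7) - 1))² = (6 - (21*(-7) - 1))² = (6 - (-147 - 1))² = (6 - 1*(-148))² = (6 + 148)² = 154² = 23716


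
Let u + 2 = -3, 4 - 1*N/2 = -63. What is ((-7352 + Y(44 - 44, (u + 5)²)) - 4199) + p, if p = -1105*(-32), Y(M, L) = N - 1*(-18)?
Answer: 23961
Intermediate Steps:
N = 134 (N = 8 - 2*(-63) = 8 + 126 = 134)
u = -5 (u = -2 - 3 = -5)
Y(M, L) = 152 (Y(M, L) = 134 - 1*(-18) = 134 + 18 = 152)
p = 35360
((-7352 + Y(44 - 44, (u + 5)²)) - 4199) + p = ((-7352 + 152) - 4199) + 35360 = (-7200 - 4199) + 35360 = -11399 + 35360 = 23961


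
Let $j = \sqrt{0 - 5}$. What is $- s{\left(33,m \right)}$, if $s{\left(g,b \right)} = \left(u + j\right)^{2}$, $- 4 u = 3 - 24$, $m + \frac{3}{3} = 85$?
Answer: $- \frac{361}{16} - \frac{21 i \sqrt{5}}{2} \approx -22.563 - 23.479 i$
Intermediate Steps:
$m = 84$ ($m = -1 + 85 = 84$)
$j = i \sqrt{5}$ ($j = \sqrt{-5} = i \sqrt{5} \approx 2.2361 i$)
$u = \frac{21}{4}$ ($u = - \frac{3 - 24}{4} = \left(- \frac{1}{4}\right) \left(-21\right) = \frac{21}{4} \approx 5.25$)
$s{\left(g,b \right)} = \left(\frac{21}{4} + i \sqrt{5}\right)^{2}$
$- s{\left(33,m \right)} = - (\frac{361}{16} + \frac{21 i \sqrt{5}}{2}) = - \frac{361}{16} - \frac{21 i \sqrt{5}}{2}$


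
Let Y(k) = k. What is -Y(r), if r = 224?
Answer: -224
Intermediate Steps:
-Y(r) = -1*224 = -224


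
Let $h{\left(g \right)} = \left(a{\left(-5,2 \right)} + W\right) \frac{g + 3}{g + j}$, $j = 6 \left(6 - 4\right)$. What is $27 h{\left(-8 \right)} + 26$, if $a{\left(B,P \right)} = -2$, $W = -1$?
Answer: $\frac{509}{4} \approx 127.25$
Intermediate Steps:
$j = 12$ ($j = 6 \cdot 2 = 12$)
$h{\left(g \right)} = - \frac{3 \left(3 + g\right)}{12 + g}$ ($h{\left(g \right)} = \left(-2 - 1\right) \frac{g + 3}{g + 12} = - 3 \frac{3 + g}{12 + g} = - \frac{3 \left(3 + g\right)}{12 + g}$)
$27 h{\left(-8 \right)} + 26 = 27 \frac{3 \left(-3 - -8\right)}{12 - 8} + 26 = 27 \frac{3 \left(-3 + 8\right)}{4} + 26 = 27 \cdot 3 \cdot \frac{1}{4} \cdot 5 + 26 = 27 \cdot \frac{15}{4} + 26 = \frac{405}{4} + 26 = \frac{509}{4}$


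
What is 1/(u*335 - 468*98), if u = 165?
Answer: 1/9411 ≈ 0.00010626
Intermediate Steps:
1/(u*335 - 468*98) = 1/(165*335 - 468*98) = 1/(55275 - 45864) = 1/9411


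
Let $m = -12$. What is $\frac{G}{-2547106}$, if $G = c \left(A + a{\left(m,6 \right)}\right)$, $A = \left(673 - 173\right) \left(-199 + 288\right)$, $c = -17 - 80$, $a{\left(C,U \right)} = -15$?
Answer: $\frac{4315045}{2547106} \approx 1.6941$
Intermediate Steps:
$c = -97$ ($c = -17 - 80 = -97$)
$A = 44500$ ($A = 500 \cdot 89 = 44500$)
$G = -4315045$ ($G = - 97 \left(44500 - 15\right) = \left(-97\right) 44485 = -4315045$)
$\frac{G}{-2547106} = - \frac{4315045}{-2547106} = \left(-4315045\right) \left(- \frac{1}{2547106}\right) = \frac{4315045}{2547106}$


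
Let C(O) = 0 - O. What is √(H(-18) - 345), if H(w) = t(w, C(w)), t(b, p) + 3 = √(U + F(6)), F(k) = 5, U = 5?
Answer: √(-348 + √10) ≈ 18.57*I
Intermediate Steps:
C(O) = -O
t(b, p) = -3 + √10 (t(b, p) = -3 + √(5 + 5) = -3 + √10)
H(w) = -3 + √10
√(H(-18) - 345) = √((-3 + √10) - 345) = √(-348 + √10)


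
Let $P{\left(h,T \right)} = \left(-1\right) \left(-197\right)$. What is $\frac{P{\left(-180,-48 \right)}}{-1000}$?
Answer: $- \frac{197}{1000} \approx -0.197$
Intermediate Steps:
$P{\left(h,T \right)} = 197$
$\frac{P{\left(-180,-48 \right)}}{-1000} = \frac{197}{-1000} = 197 \left(- \frac{1}{1000}\right) = - \frac{197}{1000}$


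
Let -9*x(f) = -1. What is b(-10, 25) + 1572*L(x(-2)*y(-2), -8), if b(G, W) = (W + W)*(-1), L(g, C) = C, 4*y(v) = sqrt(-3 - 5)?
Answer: -12626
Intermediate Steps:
x(f) = 1/9 (x(f) = -1/9*(-1) = 1/9)
y(v) = I*sqrt(2)/2 (y(v) = sqrt(-3 - 5)/4 = sqrt(-8)/4 = (2*I*sqrt(2))/4 = I*sqrt(2)/2)
b(G, W) = -2*W (b(G, W) = (2*W)*(-1) = -2*W)
b(-10, 25) + 1572*L(x(-2)*y(-2), -8) = -2*25 + 1572*(-8) = -50 - 12576 = -12626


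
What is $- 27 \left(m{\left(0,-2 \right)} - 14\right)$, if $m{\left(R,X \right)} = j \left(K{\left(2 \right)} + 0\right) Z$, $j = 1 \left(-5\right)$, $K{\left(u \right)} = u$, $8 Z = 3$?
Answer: $\frac{1917}{4} \approx 479.25$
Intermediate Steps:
$Z = \frac{3}{8}$ ($Z = \frac{1}{8} \cdot 3 = \frac{3}{8} \approx 0.375$)
$j = -5$
$m{\left(R,X \right)} = - \frac{15}{4}$ ($m{\left(R,X \right)} = - 5 \left(2 + 0\right) \frac{3}{8} = - 5 \cdot 2 \cdot \frac{3}{8} = \left(-5\right) \frac{3}{4} = - \frac{15}{4}$)
$- 27 \left(m{\left(0,-2 \right)} - 14\right) = - 27 \left(- \frac{15}{4} - 14\right) = \left(-27\right) \left(- \frac{71}{4}\right) = \frac{1917}{4}$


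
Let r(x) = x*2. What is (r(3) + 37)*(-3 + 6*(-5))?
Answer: -1419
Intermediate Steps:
r(x) = 2*x
(r(3) + 37)*(-3 + 6*(-5)) = (2*3 + 37)*(-3 + 6*(-5)) = (6 + 37)*(-3 - 30) = 43*(-33) = -1419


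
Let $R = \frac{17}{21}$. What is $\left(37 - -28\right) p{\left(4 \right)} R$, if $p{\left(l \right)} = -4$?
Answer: $- \frac{4420}{21} \approx -210.48$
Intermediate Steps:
$R = \frac{17}{21}$ ($R = 17 \cdot \frac{1}{21} = \frac{17}{21} \approx 0.80952$)
$\left(37 - -28\right) p{\left(4 \right)} R = \left(37 - -28\right) \left(-4\right) \frac{17}{21} = \left(37 + 28\right) \left(-4\right) \frac{17}{21} = 65 \left(-4\right) \frac{17}{21} = \left(-260\right) \frac{17}{21} = - \frac{4420}{21}$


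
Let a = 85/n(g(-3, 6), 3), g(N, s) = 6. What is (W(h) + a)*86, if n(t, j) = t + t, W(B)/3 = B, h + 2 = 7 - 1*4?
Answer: 5203/6 ≈ 867.17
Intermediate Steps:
h = 1 (h = -2 + (7 - 1*4) = -2 + (7 - 4) = -2 + 3 = 1)
W(B) = 3*B
n(t, j) = 2*t
a = 85/12 (a = 85/((2*6)) = 85/12 ≈ 7.0833)
(W(h) + a)*86 = (3*1 + 85/12)*86 = (3 + 85/12)*86 = (121/12)*86 = 5203/6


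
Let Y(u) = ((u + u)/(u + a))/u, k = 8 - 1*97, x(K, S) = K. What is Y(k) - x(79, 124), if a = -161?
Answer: -9876/125 ≈ -79.008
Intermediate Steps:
k = -89 (k = 8 - 97 = -89)
Y(u) = 2/(-161 + u) (Y(u) = ((u + u)/(u - 161))/u = ((2*u)/(-161 + u))/u = (2*u/(-161 + u))/u = 2/(-161 + u))
Y(k) - x(79, 124) = 2/(-161 - 89) - 1*79 = 2/(-250) - 79 = 2*(-1/250) - 79 = -1/125 - 79 = -9876/125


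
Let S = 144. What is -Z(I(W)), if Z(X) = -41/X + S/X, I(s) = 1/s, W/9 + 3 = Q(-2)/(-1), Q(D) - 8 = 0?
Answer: 10197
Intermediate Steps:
Q(D) = 8 (Q(D) = 8 + 0 = 8)
W = -99 (W = -27 + 9*(8/(-1)) = -27 + 9*(8*(-1)) = -27 + 9*(-8) = -27 - 72 = -99)
Z(X) = 103/X (Z(X) = -41/X + 144/X = 103/X)
-Z(I(W)) = -103/(1/(-99)) = -103/(-1/99) = -103*(-99) = -1*(-10197) = 10197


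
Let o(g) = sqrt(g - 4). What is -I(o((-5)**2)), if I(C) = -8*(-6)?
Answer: -48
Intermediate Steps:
o(g) = sqrt(-4 + g)
I(C) = 48
-I(o((-5)**2)) = -1*48 = -48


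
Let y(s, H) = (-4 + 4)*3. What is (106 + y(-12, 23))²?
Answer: 11236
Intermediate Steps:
y(s, H) = 0 (y(s, H) = 0*3 = 0)
(106 + y(-12, 23))² = (106 + 0)² = 106² = 11236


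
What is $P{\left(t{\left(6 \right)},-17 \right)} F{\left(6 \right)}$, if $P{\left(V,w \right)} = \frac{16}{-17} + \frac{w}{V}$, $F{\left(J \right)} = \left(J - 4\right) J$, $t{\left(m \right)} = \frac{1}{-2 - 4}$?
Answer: $\frac{20616}{17} \approx 1212.7$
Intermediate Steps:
$t{\left(m \right)} = - \frac{1}{6}$ ($t{\left(m \right)} = \frac{1}{-6} = - \frac{1}{6}$)
$F{\left(J \right)} = J \left(-4 + J\right)$ ($F{\left(J \right)} = \left(-4 + J\right) J = J \left(-4 + J\right)$)
$P{\left(V,w \right)} = - \frac{16}{17} + \frac{w}{V}$ ($P{\left(V,w \right)} = 16 \left(- \frac{1}{17}\right) + \frac{w}{V} = - \frac{16}{17} + \frac{w}{V}$)
$P{\left(t{\left(6 \right)},-17 \right)} F{\left(6 \right)} = \left(- \frac{16}{17} - \frac{17}{- \frac{1}{6}}\right) 6 \left(-4 + 6\right) = \left(- \frac{16}{17} - -102\right) 6 \cdot 2 = \left(- \frac{16}{17} + 102\right) 12 = \frac{1718}{17} \cdot 12 = \frac{20616}{17}$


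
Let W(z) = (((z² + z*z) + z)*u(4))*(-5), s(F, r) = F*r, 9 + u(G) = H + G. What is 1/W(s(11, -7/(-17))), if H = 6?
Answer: -289/65835 ≈ -0.0043898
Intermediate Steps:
u(G) = -3 + G (u(G) = -9 + (6 + G) = -3 + G)
W(z) = -10*z² - 5*z (W(z) = (((z² + z*z) + z)*(-3 + 4))*(-5) = (((z² + z²) + z)*1)*(-5) = ((2*z² + z)*1)*(-5) = ((z + 2*z²)*1)*(-5) = (z + 2*z²)*(-5) = -10*z² - 5*z)
1/W(s(11, -7/(-17))) = 1/(-5*11*(-7/(-17))*(1 + 2*(11*(-7/(-17))))) = 1/(-5*11*(-7*(-1/17))*(1 + 2*(11*(-7*(-1/17))))) = 1/(-5*11*(7/17)*(1 + 2*(11*(7/17)))) = 1/(-5*77/17*(1 + 2*(77/17))) = 1/(-5*77/17*(1 + 154/17)) = 1/(-5*77/17*171/17) = 1/(-65835/289) = -289/65835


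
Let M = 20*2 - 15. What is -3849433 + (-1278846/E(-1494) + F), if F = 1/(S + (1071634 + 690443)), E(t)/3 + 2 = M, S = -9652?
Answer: -6778322069974/1752425 ≈ -3.8680e+6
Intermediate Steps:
M = 25 (M = 40 - 15 = 25)
E(t) = 69 (E(t) = -6 + 3*25 = -6 + 75 = 69)
F = 1/1752425 (F = 1/(-9652 + (1071634 + 690443)) = 1/(-9652 + 1762077) = 1/1752425 ≈ 5.7064e-7)
-3849433 + (-1278846/E(-1494) + F) = -3849433 + (-1278846/69 + 1/1752425) = -3849433 + (-1278846*1/69 + 1/1752425) = -3849433 + (-18534 + 1/1752425) = -3849433 - 32479444949/1752425 = -6778322069974/1752425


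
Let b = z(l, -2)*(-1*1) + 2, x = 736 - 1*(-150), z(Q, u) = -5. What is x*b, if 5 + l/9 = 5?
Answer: 6202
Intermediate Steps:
l = 0 (l = -45 + 9*5 = -45 + 45 = 0)
x = 886 (x = 736 + 150 = 886)
b = 7 (b = -(-5) + 2 = -5*(-1) + 2 = 5 + 2 = 7)
x*b = 886*7 = 6202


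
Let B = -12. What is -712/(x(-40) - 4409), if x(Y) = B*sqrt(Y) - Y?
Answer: 3110728/19093921 - 17088*I*sqrt(10)/19093921 ≈ 0.16292 - 0.0028301*I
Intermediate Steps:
x(Y) = -Y - 12*sqrt(Y) (x(Y) = -12*sqrt(Y) - Y = -Y - 12*sqrt(Y))
-712/(x(-40) - 4409) = -712/((-1*(-40) - 24*I*sqrt(10)) - 4409) = -712/((40 - 24*I*sqrt(10)) - 4409) = -712/(-4369 - 24*I*sqrt(10))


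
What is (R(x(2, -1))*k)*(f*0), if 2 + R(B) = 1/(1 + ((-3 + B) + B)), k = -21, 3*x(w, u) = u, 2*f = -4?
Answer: 0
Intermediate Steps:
f = -2 (f = (½)*(-4) = -2)
x(w, u) = u/3
R(B) = -2 + 1/(-2 + 2*B) (R(B) = -2 + 1/(1 + ((-3 + B) + B)) = -2 + 1/(1 + (-3 + 2*B)) = -2 + 1/(-2 + 2*B))
(R(x(2, -1))*k)*(f*0) = (((5 - 4*(-1)/3)/(2*(-1 + (⅓)*(-1))))*(-21))*(-2*0) = (((5 - 4*(-⅓))/(2*(-1 - ⅓)))*(-21))*0 = (((5 + 4/3)/(2*(-4/3)))*(-21))*0 = (((½)*(-¾)*(19/3))*(-21))*0 = -19/8*(-21)*0 = (399/8)*0 = 0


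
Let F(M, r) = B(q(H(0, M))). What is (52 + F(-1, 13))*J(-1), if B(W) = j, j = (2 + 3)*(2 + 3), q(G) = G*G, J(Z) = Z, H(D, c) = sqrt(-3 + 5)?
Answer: -77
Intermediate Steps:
H(D, c) = sqrt(2)
q(G) = G**2
j = 25 (j = 5*5 = 25)
B(W) = 25
F(M, r) = 25
(52 + F(-1, 13))*J(-1) = (52 + 25)*(-1) = 77*(-1) = -77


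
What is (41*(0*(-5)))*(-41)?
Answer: 0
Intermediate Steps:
(41*(0*(-5)))*(-41) = (41*0)*(-41) = 0*(-41) = 0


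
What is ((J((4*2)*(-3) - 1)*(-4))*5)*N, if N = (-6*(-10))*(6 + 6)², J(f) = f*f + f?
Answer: -103680000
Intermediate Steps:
J(f) = f + f² (J(f) = f² + f = f + f²)
N = 8640 (N = 60*12² = 60*144 = 8640)
((J((4*2)*(-3) - 1)*(-4))*5)*N = (((((4*2)*(-3) - 1)*(1 + ((4*2)*(-3) - 1)))*(-4))*5)*8640 = ((((8*(-3) - 1)*(1 + (8*(-3) - 1)))*(-4))*5)*8640 = ((((-24 - 1)*(1 + (-24 - 1)))*(-4))*5)*8640 = ((-25*(1 - 25)*(-4))*5)*8640 = ((-25*(-24)*(-4))*5)*8640 = ((600*(-4))*5)*8640 = -2400*5*8640 = -12000*8640 = -103680000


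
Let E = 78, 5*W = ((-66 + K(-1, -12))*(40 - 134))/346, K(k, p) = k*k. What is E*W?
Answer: 47658/173 ≈ 275.48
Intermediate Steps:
K(k, p) = k²
W = 611/173 (W = (((-66 + (-1)²)*(40 - 134))/346)/5 = (((-66 + 1)*(-94))*(1/346))/5 = (-65*(-94)*(1/346))/5 = (6110*(1/346))/5 = (⅕)*(3055/173) = 611/173 ≈ 3.5318)
E*W = 78*(611/173) = 47658/173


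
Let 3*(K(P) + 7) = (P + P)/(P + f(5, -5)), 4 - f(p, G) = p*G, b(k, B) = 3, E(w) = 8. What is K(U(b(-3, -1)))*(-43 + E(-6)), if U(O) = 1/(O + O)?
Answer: 3673/15 ≈ 244.87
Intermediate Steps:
f(p, G) = 4 - G*p (f(p, G) = 4 - p*G = 4 - G*p)
U(O) = 1/(2*O)
K(P) = -7 + 2*P/(3*(29 + P)) (K(P) = -7 + ((P + P)/(P + (4 - 1*(-5)*5)))/3 = -7 + ((2*P)/(P + (4 + 25)))/3 = -7 + ((2*P)/(P + 29))/3 = -7 + ((2*P)/(29 + P))/3 = -7 + (2*P/(29 + P))/3 = -7 + 2*P/(3*(29 + P)))
K(U(b(-3, -1)))*(-43 + E(-6)) = ((-609 - 19/(2*3))/(3*(29 + (1/2)/3)))*(-43 + 8) = ((-609 - 19/(2*3))/(3*(29 + (1/2)*(1/3))))*(-35) = ((-609 - 19*1/6)/(3*(29 + 1/6)))*(-35) = ((-609 - 19/6)/(3*(175/6)))*(-35) = ((1/3)*(6/175)*(-3673/6))*(-35) = -3673/525*(-35) = 3673/15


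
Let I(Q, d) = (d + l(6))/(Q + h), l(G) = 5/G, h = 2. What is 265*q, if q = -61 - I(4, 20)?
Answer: -615065/36 ≈ -17085.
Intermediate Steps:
I(Q, d) = (5/6 + d)/(2 + Q) (I(Q, d) = (d + 5/6)/(Q + 2) = (d + 5*(1/6))/(2 + Q) = (d + 5/6)/(2 + Q) = (5/6 + d)/(2 + Q))
q = -2321/36 (q = -61 - (5/6 + 20)/(2 + 4) = -61 - 125/(6*6) = -61 - 1*125/36 = -61 - 125/36 = -2321/36 ≈ -64.472)
265*q = 265*(-2321/36) = -615065/36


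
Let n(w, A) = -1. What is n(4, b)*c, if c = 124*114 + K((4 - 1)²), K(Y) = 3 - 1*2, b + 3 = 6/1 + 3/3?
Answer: -14137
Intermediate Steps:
b = 4 (b = -3 + (6/1 + 3/3) = -3 + (6*1 + 3*(⅓)) = -3 + (6 + 1) = -3 + 7 = 4)
K(Y) = 1 (K(Y) = 3 - 2 = 1)
c = 14137 (c = 124*114 + 1 = 14136 + 1 = 14137)
n(4, b)*c = -1*14137 = -14137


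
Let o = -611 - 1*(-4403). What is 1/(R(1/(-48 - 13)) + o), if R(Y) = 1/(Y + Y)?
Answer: 2/7523 ≈ 0.00026585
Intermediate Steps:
R(Y) = 1/(2*Y)
o = 3792 (o = -611 + 4403 = 3792)
1/(R(1/(-48 - 13)) + o) = 1/(1/(2*(1/(-48 - 13))) + 3792) = 1/(1/(2*(1/(-61))) + 3792) = 1/(1/(2*(-1/61)) + 3792) = 1/((½)*(-61) + 3792) = 1/(-61/2 + 3792) = 1/(7523/2) = 2/7523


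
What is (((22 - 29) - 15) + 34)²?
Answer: 144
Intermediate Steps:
(((22 - 29) - 15) + 34)² = ((-7 - 15) + 34)² = (-22 + 34)² = 12² = 144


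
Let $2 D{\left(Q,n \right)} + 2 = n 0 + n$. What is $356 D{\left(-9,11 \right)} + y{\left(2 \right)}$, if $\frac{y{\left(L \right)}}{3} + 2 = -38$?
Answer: $1482$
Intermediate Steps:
$D{\left(Q,n \right)} = -1 + \frac{n}{2}$ ($D{\left(Q,n \right)} = -1 + \frac{n 0 + n}{2} = -1 + \frac{0 + n}{2} = -1 + \frac{n}{2}$)
$y{\left(L \right)} = -120$ ($y{\left(L \right)} = -6 + 3 \left(-38\right) = -6 - 114 = -120$)
$356 D{\left(-9,11 \right)} + y{\left(2 \right)} = 356 \left(-1 + \frac{1}{2} \cdot 11\right) - 120 = 356 \left(-1 + \frac{11}{2}\right) - 120 = 356 \cdot \frac{9}{2} - 120 = 1602 - 120 = 1482$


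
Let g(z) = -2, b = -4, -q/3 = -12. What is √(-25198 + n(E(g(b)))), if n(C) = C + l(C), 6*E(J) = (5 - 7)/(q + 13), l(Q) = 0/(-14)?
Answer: I*√11112321/21 ≈ 158.74*I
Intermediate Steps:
q = 36 (q = -3*(-12) = 36)
l(Q) = 0 (l(Q) = 0*(-1/14) = 0)
E(J) = -1/147 (E(J) = ((5 - 7)/(36 + 13))/6 = (-2/49)/6 = (-2*1/49)/6 = (⅙)*(-2/49) = -1/147)
n(C) = C (n(C) = C + 0 = C)
√(-25198 + n(E(g(b)))) = √(-25198 - 1/147) = √(-3704107/147) = I*√11112321/21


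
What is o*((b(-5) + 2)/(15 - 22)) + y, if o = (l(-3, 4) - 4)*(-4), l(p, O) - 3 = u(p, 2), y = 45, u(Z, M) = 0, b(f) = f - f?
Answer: 307/7 ≈ 43.857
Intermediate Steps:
b(f) = 0
l(p, O) = 3 (l(p, O) = 3 + 0 = 3)
o = 4 (o = (3 - 4)*(-4) = -1*(-4) = 4)
o*((b(-5) + 2)/(15 - 22)) + y = 4*((0 + 2)/(15 - 22)) + 45 = 4*(2/(-7)) + 45 = 4*(2*(-⅐)) + 45 = 4*(-2/7) + 45 = -8/7 + 45 = 307/7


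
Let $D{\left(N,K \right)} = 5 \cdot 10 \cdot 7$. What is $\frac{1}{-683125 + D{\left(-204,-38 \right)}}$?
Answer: $- \frac{1}{682775} \approx -1.4646 \cdot 10^{-6}$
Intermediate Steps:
$D{\left(N,K \right)} = 350$ ($D{\left(N,K \right)} = 50 \cdot 7 = 350$)
$\frac{1}{-683125 + D{\left(-204,-38 \right)}} = \frac{1}{-683125 + 350} = \frac{1}{-682775} = - \frac{1}{682775}$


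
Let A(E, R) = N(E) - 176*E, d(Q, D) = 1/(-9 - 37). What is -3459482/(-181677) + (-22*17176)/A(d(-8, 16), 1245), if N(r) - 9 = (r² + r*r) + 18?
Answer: -6592687101502/538672305 ≈ -12239.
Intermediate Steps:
d(Q, D) = -1/46 (d(Q, D) = 1/(-46) = -1/46)
N(r) = 27 + 2*r² (N(r) = 9 + ((r² + r*r) + 18) = 9 + ((r² + r²) + 18) = 9 + (2*r² + 18) = 9 + (18 + 2*r²) = 27 + 2*r²)
A(E, R) = 27 - 176*E + 2*E² (A(E, R) = (27 + 2*E²) - 176*E = 27 - 176*E + 2*E²)
-3459482/(-181677) + (-22*17176)/A(d(-8, 16), 1245) = -3459482/(-181677) + (-22*17176)/(27 - 176*(-1/46) + 2*(-1/46)²) = -3459482*(-1/181677) - 377872/(27 + 88/23 + 2*(1/2116)) = 3459482/181677 - 377872/(27 + 88/23 + 1/1058) = 3459482/181677 - 377872/32615/1058 = 3459482/181677 - 377872*1058/32615 = 3459482/181677 - 36344416/2965 = -6592687101502/538672305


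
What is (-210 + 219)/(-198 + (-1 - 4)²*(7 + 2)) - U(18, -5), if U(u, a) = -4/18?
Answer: 5/9 ≈ 0.55556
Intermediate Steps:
U(u, a) = -2/9 (U(u, a) = -4*1/18 = -2/9)
(-210 + 219)/(-198 + (-1 - 4)²*(7 + 2)) - U(18, -5) = (-210 + 219)/(-198 + (-1 - 4)²*(7 + 2)) - 1*(-2/9) = 9/(-198 + (-5)²*9) + 2/9 = 9/(-198 + 25*9) + 2/9 = 9/(-198 + 225) + 2/9 = 9/27 + 2/9 = 9*(1/27) + 2/9 = ⅓ + 2/9 = 5/9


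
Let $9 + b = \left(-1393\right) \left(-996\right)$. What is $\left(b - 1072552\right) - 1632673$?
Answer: $-1317806$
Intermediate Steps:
$b = 1387419$ ($b = -9 - -1387428 = -9 + 1387428 = 1387419$)
$\left(b - 1072552\right) - 1632673 = \left(1387419 - 1072552\right) - 1632673 = 314867 - 1632673 = -1317806$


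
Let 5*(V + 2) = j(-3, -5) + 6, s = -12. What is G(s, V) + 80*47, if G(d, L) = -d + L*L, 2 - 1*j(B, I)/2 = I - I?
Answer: 3772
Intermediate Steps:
j(B, I) = 4 (j(B, I) = 4 - 2*(I - I) = 4 - 2*0 = 4 + 0 = 4)
V = 0 (V = -2 + (4 + 6)/5 = -2 + (1/5)*10 = -2 + 2 = 0)
G(d, L) = L**2 - d (G(d, L) = -d + L**2 = L**2 - d)
G(s, V) + 80*47 = (0**2 - 1*(-12)) + 80*47 = (0 + 12) + 3760 = 12 + 3760 = 3772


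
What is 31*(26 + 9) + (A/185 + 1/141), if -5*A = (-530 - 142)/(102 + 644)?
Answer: 52784042026/48648525 ≈ 1085.0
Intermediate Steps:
A = 336/1865 (A = -(-530 - 142)/(5*(102 + 644)) = -(-672)/(5*746) = -⅕*(-336/373) = 336/1865 ≈ 0.18016)
31*(26 + 9) + (A/185 + 1/141) = 31*(26 + 9) + ((336/1865)/185 + 1/141) = 31*35 + ((336/1865)*(1/185) + 1*(1/141)) = 1085 + (336/345025 + 1/141) = 1085 + 392401/48648525 = 52784042026/48648525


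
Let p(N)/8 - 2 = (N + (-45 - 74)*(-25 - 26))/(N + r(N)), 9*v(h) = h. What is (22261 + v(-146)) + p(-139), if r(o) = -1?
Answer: 1381081/63 ≈ 21922.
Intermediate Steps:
v(h) = h/9
p(N) = 16 + 8*(6069 + N)/(-1 + N) (p(N) = 16 + 8*((N + (-45 - 74)*(-25 - 26))/(N - 1)) = 16 + 8*((N - 119*(-51))/(-1 + N)) = 16 + 8*((N + 6069)/(-1 + N)) = 16 + 8*((6069 + N)/(-1 + N)) = 16 + 8*(6069 + N)/(-1 + N))
(22261 + v(-146)) + p(-139) = (22261 + (1/9)*(-146)) + 8*(6067 + 3*(-139))/(-1 - 139) = (22261 - 146/9) + 8*(6067 - 417)/(-140) = 200203/9 + 8*(-1/140)*5650 = 200203/9 - 2260/7 = 1381081/63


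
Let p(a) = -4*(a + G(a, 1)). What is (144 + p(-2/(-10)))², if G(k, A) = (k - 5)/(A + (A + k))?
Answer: 69822736/3025 ≈ 23082.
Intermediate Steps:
G(k, A) = (-5 + k)/(k + 2*A)
p(a) = -4*a - 4*(-5 + a)/(2 + a) (p(a) = -4*(a + (-5 + a)/(a + 2*1)) = -4*(a + (-5 + a)/(a + 2)) = -4*(a + (-5 + a)/(2 + a)) = -4*a - 4*(-5 + a)/(2 + a))
(144 + p(-2/(-10)))² = (144 + 4*(5 - (-2/(-10))² - (-6)/(-10))/(2 - 2/(-10)))² = (144 + 4*(5 - (-2*(-⅒))² - (-6)*(-1)/10)/(2 - 2*(-⅒)))² = (144 + 4*(5 - (⅕)² - 3*⅕)/(2 + ⅕))² = (144 + 4*(5 - 1*1/25 - ⅗)/(11/5))² = (144 + 4*(5/11)*(5 - 1/25 - ⅗))² = (144 + 4*(5/11)*(109/25))² = (144 + 436/55)² = (8356/55)² = 69822736/3025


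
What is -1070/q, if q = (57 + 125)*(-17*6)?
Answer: 535/9282 ≈ 0.057638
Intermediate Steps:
q = -18564 (q = 182*(-102) = -18564)
-1070/q = -1070/(-18564) = -1070*(-1/18564) = 535/9282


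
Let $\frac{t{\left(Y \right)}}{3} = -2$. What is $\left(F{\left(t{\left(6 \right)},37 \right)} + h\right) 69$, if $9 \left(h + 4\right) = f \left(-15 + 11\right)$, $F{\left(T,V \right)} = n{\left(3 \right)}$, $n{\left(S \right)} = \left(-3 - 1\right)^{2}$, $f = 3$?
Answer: $736$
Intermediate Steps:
$t{\left(Y \right)} = -6$ ($t{\left(Y \right)} = 3 \left(-2\right) = -6$)
$n{\left(S \right)} = 16$ ($n{\left(S \right)} = \left(-4\right)^{2} = 16$)
$F{\left(T,V \right)} = 16$
$h = - \frac{16}{3}$ ($h = -4 + \frac{3 \left(-15 + 11\right)}{9} = -4 + \frac{3 \left(-4\right)}{9} = -4 + \frac{1}{9} \left(-12\right) = -4 - \frac{4}{3} = - \frac{16}{3} \approx -5.3333$)
$\left(F{\left(t{\left(6 \right)},37 \right)} + h\right) 69 = \left(16 - \frac{16}{3}\right) 69 = \frac{32}{3} \cdot 69 = 736$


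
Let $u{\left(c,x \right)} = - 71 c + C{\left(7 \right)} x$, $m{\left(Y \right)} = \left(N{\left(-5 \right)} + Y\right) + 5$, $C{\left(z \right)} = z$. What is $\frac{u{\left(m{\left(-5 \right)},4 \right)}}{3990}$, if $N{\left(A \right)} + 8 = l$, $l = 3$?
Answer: $\frac{383}{3990} \approx 0.09599$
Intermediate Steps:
$N{\left(A \right)} = -5$ ($N{\left(A \right)} = -8 + 3 = -5$)
$m{\left(Y \right)} = Y$ ($m{\left(Y \right)} = \left(-5 + Y\right) + 5 = Y$)
$u{\left(c,x \right)} = - 71 c + 7 x$
$\frac{u{\left(m{\left(-5 \right)},4 \right)}}{3990} = \frac{\left(-71\right) \left(-5\right) + 7 \cdot 4}{3990} = \left(355 + 28\right) \frac{1}{3990} = 383 \cdot \frac{1}{3990} = \frac{383}{3990}$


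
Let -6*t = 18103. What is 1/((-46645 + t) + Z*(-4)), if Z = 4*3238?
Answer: -6/608821 ≈ -9.8551e-6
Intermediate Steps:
Z = 12952
t = -18103/6 (t = -⅙*18103 = -18103/6 ≈ -3017.2)
1/((-46645 + t) + Z*(-4)) = 1/((-46645 - 18103/6) + 12952*(-4)) = 1/(-297973/6 - 51808) = 1/(-608821/6) = -6/608821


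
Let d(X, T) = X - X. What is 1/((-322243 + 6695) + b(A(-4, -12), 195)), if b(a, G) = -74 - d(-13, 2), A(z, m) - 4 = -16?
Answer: -1/315622 ≈ -3.1683e-6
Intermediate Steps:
d(X, T) = 0
A(z, m) = -12 (A(z, m) = 4 - 16 = -12)
b(a, G) = -74 (b(a, G) = -74 - 1*0 = -74 + 0 = -74)
1/((-322243 + 6695) + b(A(-4, -12), 195)) = 1/((-322243 + 6695) - 74) = 1/(-315548 - 74) = 1/(-315622) = -1/315622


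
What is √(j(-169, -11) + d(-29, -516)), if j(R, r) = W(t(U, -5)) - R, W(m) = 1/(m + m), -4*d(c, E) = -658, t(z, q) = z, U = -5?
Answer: √8335/5 ≈ 18.259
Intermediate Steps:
d(c, E) = 329/2 (d(c, E) = -¼*(-658) = 329/2)
W(m) = 1/(2*m)
j(R, r) = -⅒ - R (j(R, r) = (½)/(-5) - R = (½)*(-⅕) - R = -⅒ - R)
√(j(-169, -11) + d(-29, -516)) = √((-⅒ - 1*(-169)) + 329/2) = √((-⅒ + 169) + 329/2) = √(1689/10 + 329/2) = √(1667/5) = √8335/5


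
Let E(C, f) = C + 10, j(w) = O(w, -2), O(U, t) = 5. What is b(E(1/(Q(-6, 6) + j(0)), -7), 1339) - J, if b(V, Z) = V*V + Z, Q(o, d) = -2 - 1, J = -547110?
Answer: 2194237/4 ≈ 5.4856e+5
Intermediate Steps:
j(w) = 5
Q(o, d) = -3
E(C, f) = 10 + C
b(V, Z) = Z + V² (b(V, Z) = V² + Z = Z + V²)
b(E(1/(Q(-6, 6) + j(0)), -7), 1339) - J = (1339 + (10 + 1/(-3 + 5))²) - 1*(-547110) = (1339 + (10 + 1/2)²) + 547110 = (1339 + (10 + ½)²) + 547110 = (1339 + (21/2)²) + 547110 = (1339 + 441/4) + 547110 = 5797/4 + 547110 = 2194237/4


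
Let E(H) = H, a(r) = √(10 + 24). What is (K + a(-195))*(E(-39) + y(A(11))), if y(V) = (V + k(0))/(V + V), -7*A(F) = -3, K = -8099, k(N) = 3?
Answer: 283465 - 35*√34 ≈ 2.8326e+5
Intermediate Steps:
a(r) = √34
A(F) = 3/7 (A(F) = -⅐*(-3) = 3/7)
y(V) = (3 + V)/(2*V) (y(V) = (V + 3)/(V + V) = (3 + V)/((2*V)) = (3 + V)*(1/(2*V)) = (3 + V)/(2*V))
(K + a(-195))*(E(-39) + y(A(11))) = (-8099 + √34)*(-39 + (3 + 3/7)/(2*(3/7))) = (-8099 + √34)*(-39 + (½)*(7/3)*(24/7)) = (-8099 + √34)*(-39 + 4) = (-8099 + √34)*(-35) = 283465 - 35*√34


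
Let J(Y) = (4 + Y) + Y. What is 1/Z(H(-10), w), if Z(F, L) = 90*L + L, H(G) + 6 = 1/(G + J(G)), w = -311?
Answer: -1/28301 ≈ -3.5334e-5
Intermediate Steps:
J(Y) = 4 + 2*Y
H(G) = -6 + 1/(4 + 3*G) (H(G) = -6 + 1/(G + (4 + 2*G)) = -6 + 1/(4 + 3*G))
Z(F, L) = 91*L
1/Z(H(-10), w) = 1/(91*(-311)) = 1/(-28301) = -1/28301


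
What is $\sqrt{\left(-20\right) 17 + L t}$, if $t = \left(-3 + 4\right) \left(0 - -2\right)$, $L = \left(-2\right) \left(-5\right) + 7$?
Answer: $3 i \sqrt{34} \approx 17.493 i$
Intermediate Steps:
$L = 17$ ($L = 10 + 7 = 17$)
$t = 2$ ($t = 1 \left(0 + 2\right) = 1 \cdot 2 = 2$)
$\sqrt{\left(-20\right) 17 + L t} = \sqrt{\left(-20\right) 17 + 17 \cdot 2} = \sqrt{-340 + 34} = \sqrt{-306} = 3 i \sqrt{34}$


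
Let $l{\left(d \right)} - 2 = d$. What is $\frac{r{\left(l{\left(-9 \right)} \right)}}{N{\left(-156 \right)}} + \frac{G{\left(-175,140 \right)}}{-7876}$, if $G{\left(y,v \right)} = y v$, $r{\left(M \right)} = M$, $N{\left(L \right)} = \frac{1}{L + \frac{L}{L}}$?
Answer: $\frac{2142490}{1969} \approx 1088.1$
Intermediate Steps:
$l{\left(d \right)} = 2 + d$
$N{\left(L \right)} = \frac{1}{1 + L}$ ($N{\left(L \right)} = \frac{1}{L + 1} = \frac{1}{1 + L}$)
$G{\left(y,v \right)} = v y$
$\frac{r{\left(l{\left(-9 \right)} \right)}}{N{\left(-156 \right)}} + \frac{G{\left(-175,140 \right)}}{-7876} = \frac{2 - 9}{\frac{1}{1 - 156}} + \frac{140 \left(-175\right)}{-7876} = - \frac{7}{\frac{1}{-155}} - - \frac{6125}{1969} = - \frac{7}{- \frac{1}{155}} + \frac{6125}{1969} = \left(-7\right) \left(-155\right) + \frac{6125}{1969} = 1085 + \frac{6125}{1969} = \frac{2142490}{1969}$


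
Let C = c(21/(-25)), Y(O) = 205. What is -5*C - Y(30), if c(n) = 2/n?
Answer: -4055/21 ≈ -193.10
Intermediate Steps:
C = -50/21 (C = 2/((21/(-25))) = 2/((21*(-1/25))) = 2/(-21/25) = 2*(-25/21) = -50/21 ≈ -2.3810)
-5*C - Y(30) = -5*(-50/21) - 1*205 = 250/21 - 205 = -4055/21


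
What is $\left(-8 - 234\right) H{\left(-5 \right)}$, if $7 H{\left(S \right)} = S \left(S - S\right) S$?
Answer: $0$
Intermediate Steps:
$H{\left(S \right)} = 0$ ($H{\left(S \right)} = \frac{S \left(S - S\right) S}{7} = \frac{S 0 S}{7} = \frac{0 S}{7} = \frac{1}{7} \cdot 0 = 0$)
$\left(-8 - 234\right) H{\left(-5 \right)} = \left(-8 - 234\right) 0 = \left(-242\right) 0 = 0$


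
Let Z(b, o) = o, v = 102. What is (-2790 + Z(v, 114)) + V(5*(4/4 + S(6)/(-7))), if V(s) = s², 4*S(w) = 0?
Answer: -2651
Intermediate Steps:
S(w) = 0 (S(w) = (¼)*0 = 0)
(-2790 + Z(v, 114)) + V(5*(4/4 + S(6)/(-7))) = (-2790 + 114) + (5*(4/4 + 0/(-7)))² = -2676 + (5*(4*(¼) + 0*(-⅐)))² = -2676 + (5*(1 + 0))² = -2676 + (5*1)² = -2676 + 5² = -2676 + 25 = -2651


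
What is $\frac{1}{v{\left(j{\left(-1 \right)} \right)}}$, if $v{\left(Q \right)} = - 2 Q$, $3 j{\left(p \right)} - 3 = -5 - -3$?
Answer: $- \frac{3}{2} \approx -1.5$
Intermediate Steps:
$j{\left(p \right)} = \frac{1}{3}$ ($j{\left(p \right)} = 1 + \frac{-5 - -3}{3} = 1 + \frac{-5 + 3}{3} = 1 + \frac{1}{3} \left(-2\right) = 1 - \frac{2}{3} = \frac{1}{3}$)
$\frac{1}{v{\left(j{\left(-1 \right)} \right)}} = \frac{1}{\left(-2\right) \frac{1}{3}} = \frac{1}{- \frac{2}{3}} = - \frac{3}{2}$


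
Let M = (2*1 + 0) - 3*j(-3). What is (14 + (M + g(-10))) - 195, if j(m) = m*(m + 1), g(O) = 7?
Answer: -190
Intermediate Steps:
j(m) = m*(1 + m)
M = -16 (M = (2*1 + 0) - (-9)*(1 - 3) = (2 + 0) - (-9)*(-2) = 2 - 3*6 = 2 - 18 = -16)
(14 + (M + g(-10))) - 195 = (14 + (-16 + 7)) - 195 = (14 - 9) - 195 = 5 - 195 = -190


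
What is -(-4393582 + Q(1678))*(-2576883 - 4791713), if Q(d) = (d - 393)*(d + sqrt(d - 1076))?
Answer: -16486142997792 + 9468645860*sqrt(602) ≈ -1.6254e+13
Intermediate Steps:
Q(d) = (-393 + d)*(d + sqrt(-1076 + d))
-(-4393582 + Q(1678))*(-2576883 - 4791713) = -(-4393582 + (1678**2 - 393*1678 - 393*sqrt(-1076 + 1678) + 1678*sqrt(-1076 + 1678)))*(-2576883 - 4791713) = -(-4393582 + (2815684 - 659454 - 393*sqrt(602) + 1678*sqrt(602)))*(-7368596) = -(-4393582 + (2156230 + 1285*sqrt(602)))*(-7368596) = -(-2237352 + 1285*sqrt(602))*(-7368596) = -(16486142997792 - 9468645860*sqrt(602)) = -16486142997792 + 9468645860*sqrt(602)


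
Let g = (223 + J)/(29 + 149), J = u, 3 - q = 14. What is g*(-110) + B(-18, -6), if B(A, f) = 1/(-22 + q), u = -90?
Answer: -241484/2937 ≈ -82.221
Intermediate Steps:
q = -11 (q = 3 - 1*14 = 3 - 14 = -11)
J = -90
B(A, f) = -1/33 (B(A, f) = 1/(-22 - 11) = 1/(-33) = -1/33)
g = 133/178 (g = (223 - 90)/(29 + 149) = 133/178 ≈ 0.74719)
g*(-110) + B(-18, -6) = (133/178)*(-110) - 1/33 = -7315/89 - 1/33 = -241484/2937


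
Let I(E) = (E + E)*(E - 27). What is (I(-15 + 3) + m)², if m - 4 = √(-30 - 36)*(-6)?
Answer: 881224 - 11280*I*√66 ≈ 8.8122e+5 - 91639.0*I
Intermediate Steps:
m = 4 - 6*I*√66 (m = 4 + √(-30 - 36)*(-6) = 4 + √(-66)*(-6) = 4 + (I*√66)*(-6) = 4 - 6*I*√66 ≈ 4.0 - 48.744*I)
I(E) = 2*E*(-27 + E) (I(E) = (2*E)*(-27 + E) = 2*E*(-27 + E))
(I(-15 + 3) + m)² = (2*(-15 + 3)*(-27 + (-15 + 3)) + (4 - 6*I*√66))² = (2*(-12)*(-27 - 12) + (4 - 6*I*√66))² = (2*(-12)*(-39) + (4 - 6*I*√66))² = (936 + (4 - 6*I*√66))² = (940 - 6*I*√66)²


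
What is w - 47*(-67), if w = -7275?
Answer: -4126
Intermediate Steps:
w - 47*(-67) = -7275 - 47*(-67) = -7275 - 1*(-3149) = -7275 + 3149 = -4126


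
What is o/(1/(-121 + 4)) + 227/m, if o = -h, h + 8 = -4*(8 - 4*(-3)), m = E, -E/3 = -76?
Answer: -2347261/228 ≈ -10295.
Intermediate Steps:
E = 228 (E = -3*(-76) = 228)
m = 228
h = -88 (h = -8 - 4*(8 - 4*(-3)) = -8 - 4*(8 + 12) = -8 - 4*20 = -8 - 80 = -88)
o = 88 (o = -1*(-88) = 88)
o/(1/(-121 + 4)) + 227/m = 88/(1/(-121 + 4)) + 227/228 = 88/(1/(-117)) + 227*(1/228) = 88/(-1/117) + 227/228 = 88*(-117) + 227/228 = -10296 + 227/228 = -2347261/228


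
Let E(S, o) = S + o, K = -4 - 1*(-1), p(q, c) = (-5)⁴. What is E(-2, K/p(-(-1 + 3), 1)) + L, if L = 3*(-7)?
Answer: -14378/625 ≈ -23.005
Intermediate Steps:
L = -21
p(q, c) = 625
K = -3 (K = -4 + 1 = -3)
E(-2, K/p(-(-1 + 3), 1)) + L = (-2 - 3/625) - 21 = -1253/625 - 21 = -14378/625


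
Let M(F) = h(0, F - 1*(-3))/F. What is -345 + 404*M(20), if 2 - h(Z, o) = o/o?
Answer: -1624/5 ≈ -324.80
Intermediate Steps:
h(Z, o) = 1 (h(Z, o) = 2 - o/o = 2 - 1*1 = 2 - 1 = 1)
M(F) = 1/F
-345 + 404*M(20) = -345 + 404/20 = -345 + 404*(1/20) = -345 + 101/5 = -1624/5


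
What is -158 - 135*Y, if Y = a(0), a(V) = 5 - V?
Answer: -833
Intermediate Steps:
Y = 5 (Y = 5 - 1*0 = 5 + 0 = 5)
-158 - 135*Y = -158 - 135*5 = -158 - 675 = -833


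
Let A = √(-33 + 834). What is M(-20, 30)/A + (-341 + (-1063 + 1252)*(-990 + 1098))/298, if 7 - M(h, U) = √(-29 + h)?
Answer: 20071/298 + 7*√89*(1 - I)/267 ≈ 67.6 - 0.24733*I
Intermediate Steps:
M(h, U) = 7 - √(-29 + h)
A = 3*√89 (A = √801 = 3*√89 ≈ 28.302)
M(-20, 30)/A + (-341 + (-1063 + 1252)*(-990 + 1098))/298 = (7 - √(-29 - 20))/((3*√89)) + (-341 + (-1063 + 1252)*(-990 + 1098))/298 = (7 - √(-49))*(√89/267) + (-341 + 189*108)*(1/298) = (7 - 7*I)*(√89/267) + (-341 + 20412)*(1/298) = (7 - 7*I)*(√89/267) + 20071*(1/298) = √89*(7 - 7*I)/267 + 20071/298 = 20071/298 + √89*(7 - 7*I)/267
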